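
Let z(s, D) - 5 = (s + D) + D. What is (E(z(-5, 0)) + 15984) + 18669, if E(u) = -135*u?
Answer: 34653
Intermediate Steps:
z(s, D) = 5 + s + 2*D (z(s, D) = 5 + ((s + D) + D) = 5 + ((D + s) + D) = 5 + (s + 2*D) = 5 + s + 2*D)
(E(z(-5, 0)) + 15984) + 18669 = (-135*(5 - 5 + 2*0) + 15984) + 18669 = (-135*(5 - 5 + 0) + 15984) + 18669 = (-135*0 + 15984) + 18669 = (0 + 15984) + 18669 = 15984 + 18669 = 34653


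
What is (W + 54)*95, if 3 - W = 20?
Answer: 3515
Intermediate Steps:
W = -17 (W = 3 - 1*20 = 3 - 20 = -17)
(W + 54)*95 = (-17 + 54)*95 = 37*95 = 3515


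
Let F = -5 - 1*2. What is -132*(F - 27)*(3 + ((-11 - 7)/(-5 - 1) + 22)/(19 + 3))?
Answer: 18564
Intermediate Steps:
F = -7 (F = -5 - 2 = -7)
-132*(F - 27)*(3 + ((-11 - 7)/(-5 - 1) + 22)/(19 + 3)) = -132*(-7 - 27)*(3 + ((-11 - 7)/(-5 - 1) + 22)/(19 + 3)) = -(-4488)*(3 + (-18/(-6) + 22)/22) = -(-4488)*(3 + (-18*(-⅙) + 22)*(1/22)) = -(-4488)*(3 + (3 + 22)*(1/22)) = -(-4488)*(3 + 25*(1/22)) = -(-4488)*(3 + 25/22) = -(-4488)*91/22 = -132*(-1547/11) = 18564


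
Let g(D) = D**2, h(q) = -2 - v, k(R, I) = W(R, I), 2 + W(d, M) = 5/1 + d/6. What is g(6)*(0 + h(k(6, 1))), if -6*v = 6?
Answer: -36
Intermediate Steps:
W(d, M) = 3 + d/6 (W(d, M) = -2 + (5/1 + d/6) = -2 + (5*1 + d*(1/6)) = -2 + (5 + d/6) = 3 + d/6)
v = -1 (v = -1/6*6 = -1)
k(R, I) = 3 + R/6
h(q) = -1 (h(q) = -2 - 1*(-1) = -2 + 1 = -1)
g(6)*(0 + h(k(6, 1))) = 6**2*(0 - 1) = 36*(-1) = -36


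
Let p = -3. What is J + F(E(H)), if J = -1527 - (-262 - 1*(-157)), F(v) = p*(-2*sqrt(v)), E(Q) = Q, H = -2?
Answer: -1422 + 6*I*sqrt(2) ≈ -1422.0 + 8.4853*I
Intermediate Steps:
F(v) = 6*sqrt(v) (F(v) = -(-6)*sqrt(v) = 6*sqrt(v))
J = -1422 (J = -1527 - (-262 + 157) = -1527 - 1*(-105) = -1527 + 105 = -1422)
J + F(E(H)) = -1422 + 6*sqrt(-2) = -1422 + 6*(I*sqrt(2)) = -1422 + 6*I*sqrt(2)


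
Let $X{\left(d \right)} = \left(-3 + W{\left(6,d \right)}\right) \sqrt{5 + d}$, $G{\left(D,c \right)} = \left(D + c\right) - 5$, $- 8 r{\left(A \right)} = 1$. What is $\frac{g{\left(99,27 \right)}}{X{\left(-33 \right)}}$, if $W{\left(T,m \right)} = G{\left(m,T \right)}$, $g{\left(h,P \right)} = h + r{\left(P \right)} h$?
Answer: $\frac{99 i \sqrt{7}}{560} \approx 0.46773 i$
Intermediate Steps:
$r{\left(A \right)} = - \frac{1}{8}$ ($r{\left(A \right)} = \left(- \frac{1}{8}\right) 1 = - \frac{1}{8}$)
$G{\left(D,c \right)} = -5 + D + c$
$g{\left(h,P \right)} = \frac{7 h}{8}$ ($g{\left(h,P \right)} = h - \frac{h}{8} = \frac{7 h}{8}$)
$W{\left(T,m \right)} = -5 + T + m$ ($W{\left(T,m \right)} = -5 + m + T = -5 + T + m$)
$X{\left(d \right)} = \sqrt{5 + d} \left(-2 + d\right)$ ($X{\left(d \right)} = \left(-3 + \left(-5 + 6 + d\right)\right) \sqrt{5 + d} = \left(-3 + \left(1 + d\right)\right) \sqrt{5 + d} = \left(-2 + d\right) \sqrt{5 + d} = \sqrt{5 + d} \left(-2 + d\right)$)
$\frac{g{\left(99,27 \right)}}{X{\left(-33 \right)}} = \frac{\frac{7}{8} \cdot 99}{\sqrt{5 - 33} \left(-2 - 33\right)} = \frac{693}{8 \sqrt{-28} \left(-35\right)} = \frac{693}{8 \cdot 2 i \sqrt{7} \left(-35\right)} = \frac{693}{8 \left(- 70 i \sqrt{7}\right)} = \frac{693 \frac{i \sqrt{7}}{490}}{8} = \frac{99 i \sqrt{7}}{560}$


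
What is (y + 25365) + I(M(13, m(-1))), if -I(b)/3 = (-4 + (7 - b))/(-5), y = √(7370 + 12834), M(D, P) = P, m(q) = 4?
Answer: 126822/5 + 2*√5051 ≈ 25507.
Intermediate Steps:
y = 2*√5051 (y = √20204 = 2*√5051 ≈ 142.14)
I(b) = 9/5 - 3*b/5 (I(b) = -3*(-4 + (7 - b))/(-5) = -3*(3 - b)*(-1)/5 = -3*(-⅗ + b/5) = 9/5 - 3*b/5)
(y + 25365) + I(M(13, m(-1))) = (2*√5051 + 25365) + (9/5 - ⅗*4) = (25365 + 2*√5051) + (9/5 - 12/5) = (25365 + 2*√5051) - ⅗ = 126822/5 + 2*√5051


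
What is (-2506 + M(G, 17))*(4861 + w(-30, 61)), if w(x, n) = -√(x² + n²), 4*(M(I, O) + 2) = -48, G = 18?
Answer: -12249720 + 2520*√4621 ≈ -1.2078e+7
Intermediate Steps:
M(I, O) = -14 (M(I, O) = -2 + (¼)*(-48) = -2 - 12 = -14)
w(x, n) = -√(n² + x²)
(-2506 + M(G, 17))*(4861 + w(-30, 61)) = (-2506 - 14)*(4861 - √(61² + (-30)²)) = -2520*(4861 - √(3721 + 900)) = -2520*(4861 - √4621) = -12249720 + 2520*√4621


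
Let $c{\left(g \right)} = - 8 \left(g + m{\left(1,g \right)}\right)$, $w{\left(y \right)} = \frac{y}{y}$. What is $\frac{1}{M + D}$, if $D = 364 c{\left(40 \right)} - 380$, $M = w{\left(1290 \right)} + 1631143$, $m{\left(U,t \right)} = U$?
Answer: $\frac{1}{1511372} \approx 6.6165 \cdot 10^{-7}$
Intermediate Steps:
$w{\left(y \right)} = 1$
$c{\left(g \right)} = -8 - 8 g$ ($c{\left(g \right)} = - 8 \left(g + 1\right) = - 8 \left(1 + g\right) = -8 - 8 g$)
$M = 1631144$ ($M = 1 + 1631143 = 1631144$)
$D = -119772$ ($D = 364 \left(-8 - 320\right) - 380 = 364 \left(-328\right) - 380 = -119392 - 380 = -119772$)
$\frac{1}{M + D} = \frac{1}{1631144 - 119772} = \frac{1}{1511372}$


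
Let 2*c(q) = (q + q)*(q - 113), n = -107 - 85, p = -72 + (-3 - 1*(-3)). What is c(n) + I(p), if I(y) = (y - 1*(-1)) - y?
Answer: 58561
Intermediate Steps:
p = -72 (p = -72 + (-3 + 3) = -72 + 0 = -72)
I(y) = 1 (I(y) = (y + 1) - y = (1 + y) - y = 1)
n = -192
c(q) = q*(-113 + q) (c(q) = ((q + q)*(q - 113))/2 = ((2*q)*(-113 + q))/2 = (2*q*(-113 + q))/2 = q*(-113 + q))
c(n) + I(p) = -192*(-113 - 192) + 1 = -192*(-305) + 1 = 58560 + 1 = 58561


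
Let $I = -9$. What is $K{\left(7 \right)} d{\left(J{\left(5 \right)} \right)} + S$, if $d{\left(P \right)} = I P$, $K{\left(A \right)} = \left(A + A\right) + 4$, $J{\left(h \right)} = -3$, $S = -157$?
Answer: $329$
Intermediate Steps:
$K{\left(A \right)} = 4 + 2 A$ ($K{\left(A \right)} = 2 A + 4 = 4 + 2 A$)
$d{\left(P \right)} = - 9 P$
$K{\left(7 \right)} d{\left(J{\left(5 \right)} \right)} + S = \left(4 + 2 \cdot 7\right) \left(\left(-9\right) \left(-3\right)\right) - 157 = \left(4 + 14\right) 27 - 157 = 18 \cdot 27 - 157 = 486 - 157 = 329$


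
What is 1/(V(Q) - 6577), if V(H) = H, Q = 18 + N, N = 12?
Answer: -1/6547 ≈ -0.00015274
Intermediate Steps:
Q = 30 (Q = 18 + 12 = 30)
1/(V(Q) - 6577) = 1/(30 - 6577) = 1/(-6547) = -1/6547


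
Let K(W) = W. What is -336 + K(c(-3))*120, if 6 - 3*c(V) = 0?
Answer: -96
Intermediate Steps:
c(V) = 2 (c(V) = 2 - ⅓*0 = 2 + 0 = 2)
-336 + K(c(-3))*120 = -336 + 2*120 = -336 + 240 = -96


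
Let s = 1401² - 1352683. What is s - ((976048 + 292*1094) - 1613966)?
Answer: 928588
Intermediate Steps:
s = 610118 (s = 1962801 - 1352683 = 610118)
s - ((976048 + 292*1094) - 1613966) = 610118 - ((976048 + 292*1094) - 1613966) = 610118 - ((976048 + 319448) - 1613966) = 610118 - (1295496 - 1613966) = 610118 - 1*(-318470) = 610118 + 318470 = 928588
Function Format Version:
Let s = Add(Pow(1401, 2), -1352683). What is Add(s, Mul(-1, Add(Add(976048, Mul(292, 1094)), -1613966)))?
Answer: 928588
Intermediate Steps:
s = 610118 (s = Add(1962801, -1352683) = 610118)
Add(s, Mul(-1, Add(Add(976048, Mul(292, 1094)), -1613966))) = Add(610118, Mul(-1, Add(Add(976048, Mul(292, 1094)), -1613966))) = Add(610118, Mul(-1, Add(Add(976048, 319448), -1613966))) = Add(610118, Mul(-1, Add(1295496, -1613966))) = Add(610118, Mul(-1, -318470)) = Add(610118, 318470) = 928588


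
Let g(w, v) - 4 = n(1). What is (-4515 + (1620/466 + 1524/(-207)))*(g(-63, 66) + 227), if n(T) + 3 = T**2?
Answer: -16636879541/16077 ≈ -1.0348e+6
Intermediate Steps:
n(T) = -3 + T**2
g(w, v) = 2 (g(w, v) = 4 + (-3 + 1**2) = 4 + (-3 + 1) = 4 - 2 = 2)
(-4515 + (1620/466 + 1524/(-207)))*(g(-63, 66) + 227) = (-4515 + (1620/466 + 1524/(-207)))*(2 + 227) = (-4515 + (1620*(1/466) + 1524*(-1/207)))*229 = (-4515 + (810/233 - 508/69))*229 = (-4515 - 62474/16077)*229 = -72650129/16077*229 = -16636879541/16077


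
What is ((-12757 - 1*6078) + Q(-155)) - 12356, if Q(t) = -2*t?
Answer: -30881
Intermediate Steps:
((-12757 - 1*6078) + Q(-155)) - 12356 = ((-12757 - 1*6078) - 2*(-155)) - 12356 = ((-12757 - 6078) + 310) - 12356 = (-18835 + 310) - 12356 = -18525 - 12356 = -30881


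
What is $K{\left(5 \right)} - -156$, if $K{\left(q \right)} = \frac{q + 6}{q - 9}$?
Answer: $\frac{613}{4} \approx 153.25$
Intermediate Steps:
$K{\left(q \right)} = \frac{6 + q}{-9 + q}$
$K{\left(5 \right)} - -156 = \frac{6 + 5}{-9 + 5} - -156 = \frac{1}{-4} \cdot 11 + 156 = \left(- \frac{1}{4}\right) 11 + 156 = - \frac{11}{4} + 156 = \frac{613}{4}$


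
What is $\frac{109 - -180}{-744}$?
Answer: $- \frac{289}{744} \approx -0.38844$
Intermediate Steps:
$\frac{109 - -180}{-744} = \left(109 + 180\right) \left(- \frac{1}{744}\right) = 289 \left(- \frac{1}{744}\right) = - \frac{289}{744}$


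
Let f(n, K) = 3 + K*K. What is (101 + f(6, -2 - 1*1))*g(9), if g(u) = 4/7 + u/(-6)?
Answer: -1469/14 ≈ -104.93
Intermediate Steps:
g(u) = 4/7 - u/6 (g(u) = 4*(⅐) + u*(-⅙) = 4/7 - u/6)
f(n, K) = 3 + K²
(101 + f(6, -2 - 1*1))*g(9) = (101 + (3 + (-2 - 1*1)²))*(4/7 - ⅙*9) = (101 + (3 + (-2 - 1)²))*(4/7 - 3/2) = (101 + (3 + (-3)²))*(-13/14) = (101 + (3 + 9))*(-13/14) = (101 + 12)*(-13/14) = 113*(-13/14) = -1469/14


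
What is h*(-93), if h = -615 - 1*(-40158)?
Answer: -3677499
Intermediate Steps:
h = 39543 (h = -615 + 40158 = 39543)
h*(-93) = 39543*(-93) = -3677499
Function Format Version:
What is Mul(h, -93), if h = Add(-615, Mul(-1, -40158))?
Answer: -3677499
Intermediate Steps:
h = 39543 (h = Add(-615, 40158) = 39543)
Mul(h, -93) = Mul(39543, -93) = -3677499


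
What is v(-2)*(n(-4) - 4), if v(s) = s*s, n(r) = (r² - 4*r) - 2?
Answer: 104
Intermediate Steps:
n(r) = -2 + r² - 4*r
v(s) = s²
v(-2)*(n(-4) - 4) = (-2)²*((-2 + (-4)² - 4*(-4)) - 4) = 4*((-2 + 16 + 16) - 4) = 4*(30 - 4) = 4*26 = 104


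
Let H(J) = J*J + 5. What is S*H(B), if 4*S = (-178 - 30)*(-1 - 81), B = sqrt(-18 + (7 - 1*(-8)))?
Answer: 8528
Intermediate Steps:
B = I*sqrt(3) (B = sqrt(-18 + (7 + 8)) = sqrt(-18 + 15) = sqrt(-3) = I*sqrt(3) ≈ 1.732*I)
H(J) = 5 + J**2 (H(J) = J**2 + 5 = 5 + J**2)
S = 4264 (S = ((-178 - 30)*(-1 - 81))/4 = (-208*(-82))/4 = (1/4)*17056 = 4264)
S*H(B) = 4264*(5 + (I*sqrt(3))**2) = 4264*(5 - 3) = 4264*2 = 8528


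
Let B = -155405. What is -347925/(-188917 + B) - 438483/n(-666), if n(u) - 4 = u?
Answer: 12600805823/18995097 ≈ 663.37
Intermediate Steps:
n(u) = 4 + u
-347925/(-188917 + B) - 438483/n(-666) = -347925/(-188917 - 155405) - 438483/(4 - 666) = -347925/(-344322) - 438483/(-662) = -347925*(-1/344322) - 438483*(-1/662) = 115975/114774 + 438483/662 = 12600805823/18995097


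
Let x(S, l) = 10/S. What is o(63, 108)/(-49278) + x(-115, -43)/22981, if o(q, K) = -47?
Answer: 24743905/26046527514 ≈ 0.00094999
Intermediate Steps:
o(63, 108)/(-49278) + x(-115, -43)/22981 = -47/(-49278) + (10/(-115))/22981 = -47*(-1/49278) + (10*(-1/115))*(1/22981) = 47/49278 - 2/23*1/22981 = 47/49278 - 2/528563 = 24743905/26046527514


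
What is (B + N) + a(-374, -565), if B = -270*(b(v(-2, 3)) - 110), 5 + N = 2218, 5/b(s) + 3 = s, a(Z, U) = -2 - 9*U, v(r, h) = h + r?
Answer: 37671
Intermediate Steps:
b(s) = 5/(-3 + s)
N = 2213 (N = -5 + 2218 = 2213)
B = 30375 (B = -270*(5/(-3 + (3 - 2)) - 110) = -270*(5/(-3 + 1) - 110) = -270*(5/(-2) - 110) = -270*(5*(-½) - 110) = -270*(-5/2 - 110) = -270*(-225/2) = 30375)
(B + N) + a(-374, -565) = (30375 + 2213) + (-2 - 9*(-565)) = 32588 + (-2 + 5085) = 32588 + 5083 = 37671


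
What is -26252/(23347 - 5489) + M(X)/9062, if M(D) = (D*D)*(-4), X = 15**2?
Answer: -963535156/40457299 ≈ -23.816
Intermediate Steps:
X = 225
M(D) = -4*D**2 (M(D) = D**2*(-4) = -4*D**2)
-26252/(23347 - 5489) + M(X)/9062 = -26252/(23347 - 5489) - 4*225**2/9062 = -26252/17858 - 4*50625*(1/9062) = -26252*1/17858 - 202500*1/9062 = -13126/8929 - 101250/4531 = -963535156/40457299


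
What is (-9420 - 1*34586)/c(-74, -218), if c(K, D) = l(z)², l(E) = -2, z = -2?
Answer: -22003/2 ≈ -11002.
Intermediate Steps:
c(K, D) = 4 (c(K, D) = (-2)² = 4)
(-9420 - 1*34586)/c(-74, -218) = (-9420 - 1*34586)/4 = (-9420 - 34586)*(¼) = -44006*¼ = -22003/2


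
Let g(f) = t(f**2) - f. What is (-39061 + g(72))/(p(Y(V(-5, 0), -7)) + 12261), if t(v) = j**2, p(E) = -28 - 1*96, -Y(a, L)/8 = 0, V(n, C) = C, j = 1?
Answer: -39132/12137 ≈ -3.2242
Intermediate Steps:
Y(a, L) = 0 (Y(a, L) = -8*0 = 0)
p(E) = -124 (p(E) = -28 - 96 = -124)
t(v) = 1 (t(v) = 1**2 = 1)
g(f) = 1 - f
(-39061 + g(72))/(p(Y(V(-5, 0), -7)) + 12261) = (-39061 + (1 - 1*72))/(-124 + 12261) = (-39061 + (1 - 72))/12137 = (-39061 - 71)*(1/12137) = -39132*1/12137 = -39132/12137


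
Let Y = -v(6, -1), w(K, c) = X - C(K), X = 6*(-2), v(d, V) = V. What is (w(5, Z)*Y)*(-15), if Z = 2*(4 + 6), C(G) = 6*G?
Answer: 630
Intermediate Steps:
X = -12
Z = 20 (Z = 2*10 = 20)
w(K, c) = -12 - 6*K
Y = 1 (Y = -1*(-1) = 1)
(w(5, Z)*Y)*(-15) = ((-12 - 6*5)*1)*(-15) = ((-12 - 30)*1)*(-15) = -42*1*(-15) = -42*(-15) = 630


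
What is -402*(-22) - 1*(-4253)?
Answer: 13097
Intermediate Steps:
-402*(-22) - 1*(-4253) = 8844 + 4253 = 13097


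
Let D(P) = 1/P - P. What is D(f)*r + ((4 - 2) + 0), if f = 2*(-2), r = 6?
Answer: 49/2 ≈ 24.500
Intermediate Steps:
f = -4
D(P) = 1/P - P
D(f)*r + ((4 - 2) + 0) = (1/(-4) - 1*(-4))*6 + ((4 - 2) + 0) = (-¼ + 4)*6 + (2 + 0) = (15/4)*6 + 2 = 45/2 + 2 = 49/2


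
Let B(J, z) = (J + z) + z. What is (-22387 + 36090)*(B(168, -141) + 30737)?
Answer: 419626969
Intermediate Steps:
B(J, z) = J + 2*z
(-22387 + 36090)*(B(168, -141) + 30737) = (-22387 + 36090)*((168 + 2*(-141)) + 30737) = 13703*((168 - 282) + 30737) = 13703*(-114 + 30737) = 13703*30623 = 419626969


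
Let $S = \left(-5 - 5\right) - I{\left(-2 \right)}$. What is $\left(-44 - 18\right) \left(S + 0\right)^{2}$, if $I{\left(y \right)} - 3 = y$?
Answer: $-7502$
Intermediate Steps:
$I{\left(y \right)} = 3 + y$
$S = -11$ ($S = \left(-5 - 5\right) - \left(3 - 2\right) = \left(-5 - 5\right) - 1 = -10 - 1 = -11$)
$\left(-44 - 18\right) \left(S + 0\right)^{2} = \left(-44 - 18\right) \left(-11 + 0\right)^{2} = - 62 \left(-11\right)^{2} = \left(-62\right) 121 = -7502$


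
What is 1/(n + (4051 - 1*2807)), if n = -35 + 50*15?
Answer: 1/1959 ≈ 0.00051046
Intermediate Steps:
n = 715 (n = -35 + 750 = 715)
1/(n + (4051 - 1*2807)) = 1/(715 + (4051 - 1*2807)) = 1/(715 + (4051 - 2807)) = 1/(715 + 1244) = 1/1959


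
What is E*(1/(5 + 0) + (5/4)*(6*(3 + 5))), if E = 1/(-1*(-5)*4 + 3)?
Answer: 301/115 ≈ 2.6174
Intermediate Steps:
E = 1/23 (E = 1/(5*4 + 3) = 1/(20 + 3) = 1/23 ≈ 0.043478)
E*(1/(5 + 0) + (5/4)*(6*(3 + 5))) = (1/(5 + 0) + (5/4)*(6*(3 + 5)))/23 = (1/5 + (5*(¼))*(6*8))/23 = (⅕ + (5/4)*48)/23 = (⅕ + 60)/23 = (1/23)*(301/5) = 301/115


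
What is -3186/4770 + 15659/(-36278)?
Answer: -10570841/9613670 ≈ -1.0996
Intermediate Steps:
-3186/4770 + 15659/(-36278) = -3186*1/4770 + 15659*(-1/36278) = -177/265 - 15659/36278 = -10570841/9613670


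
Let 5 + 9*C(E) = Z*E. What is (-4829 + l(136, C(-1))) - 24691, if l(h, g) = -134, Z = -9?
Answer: -29654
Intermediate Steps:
C(E) = -5/9 - E (C(E) = -5/9 + (-9*E)/9 = -5/9 - E)
(-4829 + l(136, C(-1))) - 24691 = (-4829 - 134) - 24691 = -4963 - 24691 = -29654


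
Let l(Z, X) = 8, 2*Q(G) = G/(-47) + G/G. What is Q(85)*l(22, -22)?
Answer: -152/47 ≈ -3.2340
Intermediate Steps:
Q(G) = ½ - G/94 (Q(G) = (G/(-47) + G/G)/2 = (G*(-1/47) + 1)/2 = (-G/47 + 1)/2 = (1 - G/47)/2 = ½ - G/94)
Q(85)*l(22, -22) = (½ - 1/94*85)*8 = (½ - 85/94)*8 = -19/47*8 = -152/47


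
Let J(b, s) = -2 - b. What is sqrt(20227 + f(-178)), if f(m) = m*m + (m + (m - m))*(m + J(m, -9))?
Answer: sqrt(52267) ≈ 228.62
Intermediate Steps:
f(m) = m**2 - 2*m (f(m) = m*m + (m + (m - m))*(m + (-2 - m)) = m**2 + (m + 0)*(-2) = m**2 + m*(-2) = m**2 - 2*m)
sqrt(20227 + f(-178)) = sqrt(20227 - 178*(-2 - 178)) = sqrt(20227 - 178*(-180)) = sqrt(20227 + 32040) = sqrt(52267)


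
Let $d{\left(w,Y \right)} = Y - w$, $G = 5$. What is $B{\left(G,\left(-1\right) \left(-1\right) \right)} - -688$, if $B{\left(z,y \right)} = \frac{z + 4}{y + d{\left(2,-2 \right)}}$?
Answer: $685$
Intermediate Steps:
$B{\left(z,y \right)} = \frac{4 + z}{-4 + y}$ ($B{\left(z,y \right)} = \frac{z + 4}{y - 4} = \frac{4 + z}{y - 4} = \frac{4 + z}{-4 + y}$)
$B{\left(G,\left(-1\right) \left(-1\right) \right)} - -688 = \frac{4 + 5}{-4 - -1} - -688 = \frac{1}{-4 + 1} \cdot 9 + 688 = \frac{1}{-3} \cdot 9 + 688 = \left(- \frac{1}{3}\right) 9 + 688 = -3 + 688 = 685$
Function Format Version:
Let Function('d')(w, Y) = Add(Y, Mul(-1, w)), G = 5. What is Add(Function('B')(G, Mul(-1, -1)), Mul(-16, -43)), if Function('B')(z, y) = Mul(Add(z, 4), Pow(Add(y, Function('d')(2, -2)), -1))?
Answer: 685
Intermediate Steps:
Function('B')(z, y) = Mul(Pow(Add(-4, y), -1), Add(4, z)) (Function('B')(z, y) = Mul(Add(z, 4), Pow(Add(y, Add(-2, Mul(-1, 2))), -1)) = Mul(Add(4, z), Pow(Add(y, Add(-2, -2)), -1)) = Mul(Add(4, z), Pow(Add(y, -4), -1)) = Mul(Add(4, z), Pow(Add(-4, y), -1)) = Mul(Pow(Add(-4, y), -1), Add(4, z)))
Add(Function('B')(G, Mul(-1, -1)), Mul(-16, -43)) = Add(Mul(Pow(Add(-4, Mul(-1, -1)), -1), Add(4, 5)), Mul(-16, -43)) = Add(Mul(Pow(Add(-4, 1), -1), 9), 688) = Add(Mul(Pow(-3, -1), 9), 688) = Add(Mul(Rational(-1, 3), 9), 688) = Add(-3, 688) = 685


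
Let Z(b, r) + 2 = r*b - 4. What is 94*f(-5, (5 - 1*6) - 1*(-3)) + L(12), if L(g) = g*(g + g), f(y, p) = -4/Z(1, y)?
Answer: 3544/11 ≈ 322.18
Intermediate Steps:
Z(b, r) = -6 + b*r (Z(b, r) = -2 + (r*b - 4) = -2 + (b*r - 4) = -2 + (-4 + b*r) = -6 + b*r)
f(y, p) = -4/(-6 + y) (f(y, p) = -4/(-6 + 1*y) = -4/(-6 + y))
L(g) = 2*g² (L(g) = g*(2*g) = 2*g²)
94*f(-5, (5 - 1*6) - 1*(-3)) + L(12) = 94*(-4/(-6 - 5)) + 2*12² = 94*(-4/(-11)) + 2*144 = 94*(-4*(-1/11)) + 288 = 94*(4/11) + 288 = 376/11 + 288 = 3544/11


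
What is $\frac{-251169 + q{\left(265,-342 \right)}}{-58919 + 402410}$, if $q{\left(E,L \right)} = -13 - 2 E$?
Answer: $- \frac{83904}{114497} \approx -0.73281$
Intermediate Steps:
$\frac{-251169 + q{\left(265,-342 \right)}}{-58919 + 402410} = \frac{-251169 - 543}{-58919 + 402410} = \frac{-251169 - 543}{343491} = \left(-251169 - 543\right) \frac{1}{343491} = \left(-251712\right) \frac{1}{343491} = - \frac{83904}{114497}$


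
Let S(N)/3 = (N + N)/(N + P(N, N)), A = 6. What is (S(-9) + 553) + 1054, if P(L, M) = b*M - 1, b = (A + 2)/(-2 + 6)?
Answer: 22525/14 ≈ 1608.9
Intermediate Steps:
b = 2 (b = (6 + 2)/(-2 + 6) = 8/4 = 8*(¼) = 2)
P(L, M) = -1 + 2*M (P(L, M) = 2*M - 1 = -1 + 2*M)
S(N) = 6*N/(-1 + 3*N) (S(N) = 3*((N + N)/(N + (-1 + 2*N))) = 3*((2*N)/(-1 + 3*N)) = 3*(2*N/(-1 + 3*N)) = 6*N/(-1 + 3*N))
(S(-9) + 553) + 1054 = (6*(-9)/(-1 + 3*(-9)) + 553) + 1054 = (6*(-9)/(-1 - 27) + 553) + 1054 = (6*(-9)/(-28) + 553) + 1054 = (6*(-9)*(-1/28) + 553) + 1054 = (27/14 + 553) + 1054 = 7769/14 + 1054 = 22525/14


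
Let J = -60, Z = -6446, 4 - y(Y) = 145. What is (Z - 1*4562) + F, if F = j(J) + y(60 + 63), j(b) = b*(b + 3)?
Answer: -7729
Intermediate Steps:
y(Y) = -141 (y(Y) = 4 - 1*145 = 4 - 145 = -141)
j(b) = b*(3 + b)
F = 3279 (F = -60*(3 - 60) - 141 = -60*(-57) - 141 = 3420 - 141 = 3279)
(Z - 1*4562) + F = (-6446 - 1*4562) + 3279 = (-6446 - 4562) + 3279 = -11008 + 3279 = -7729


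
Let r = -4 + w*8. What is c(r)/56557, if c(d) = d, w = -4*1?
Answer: -36/56557 ≈ -0.00063653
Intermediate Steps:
w = -4
r = -36 (r = -4 - 4*8 = -4 - 32 = -36)
c(r)/56557 = -36/56557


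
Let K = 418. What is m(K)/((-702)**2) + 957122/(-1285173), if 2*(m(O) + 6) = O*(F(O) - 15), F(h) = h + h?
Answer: -9302211527/23456977596 ≈ -0.39656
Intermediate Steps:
F(h) = 2*h
m(O) = -6 + O*(-15 + 2*O)/2 (m(O) = -6 + (O*(2*O - 15))/2 = -6 + (O*(-15 + 2*O))/2 = -6 + O*(-15 + 2*O)/2)
m(K)/((-702)**2) + 957122/(-1285173) = (-6 + 418**2 - 15/2*418)/((-702)**2) + 957122/(-1285173) = (-6 + 174724 - 3135)/492804 + 957122*(-1/1285173) = 171583*(1/492804) - 957122/1285173 = 171583/492804 - 957122/1285173 = -9302211527/23456977596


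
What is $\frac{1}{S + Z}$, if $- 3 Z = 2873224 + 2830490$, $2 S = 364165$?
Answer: $- \frac{2}{3438311} \approx -5.8168 \cdot 10^{-7}$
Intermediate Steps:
$S = \frac{364165}{2}$ ($S = \frac{1}{2} \cdot 364165 = \frac{364165}{2} \approx 1.8208 \cdot 10^{5}$)
$Z = -1901238$ ($Z = - \frac{2873224 + 2830490}{3} = \left(- \frac{1}{3}\right) 5703714 = -1901238$)
$\frac{1}{S + Z} = \frac{1}{\frac{364165}{2} - 1901238} = \frac{1}{- \frac{3438311}{2}} = - \frac{2}{3438311}$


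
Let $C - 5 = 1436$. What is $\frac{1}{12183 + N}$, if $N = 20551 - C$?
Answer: $\frac{1}{31293} \approx 3.1956 \cdot 10^{-5}$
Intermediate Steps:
$C = 1441$ ($C = 5 + 1436 = 1441$)
$N = 19110$ ($N = 20551 - 1441 = 19110$)
$\frac{1}{12183 + N} = \frac{1}{12183 + 19110} = \frac{1}{31293}$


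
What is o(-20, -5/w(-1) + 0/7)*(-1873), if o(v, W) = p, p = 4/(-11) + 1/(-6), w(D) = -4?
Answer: 65555/66 ≈ 993.26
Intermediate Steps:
p = -35/66 (p = 4*(-1/11) + 1*(-⅙) = -4/11 - ⅙ = -35/66 ≈ -0.53030)
o(v, W) = -35/66
o(-20, -5/w(-1) + 0/7)*(-1873) = -35/66*(-1873) = 65555/66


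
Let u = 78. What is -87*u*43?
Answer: -291798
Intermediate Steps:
-87*u*43 = -87*78*43 = -6786*43 = -291798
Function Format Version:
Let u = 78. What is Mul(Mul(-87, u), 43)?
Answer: -291798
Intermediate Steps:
Mul(Mul(-87, u), 43) = Mul(Mul(-87, 78), 43) = Mul(-6786, 43) = -291798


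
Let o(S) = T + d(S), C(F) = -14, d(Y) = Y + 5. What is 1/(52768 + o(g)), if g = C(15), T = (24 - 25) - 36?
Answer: 1/52722 ≈ 1.8967e-5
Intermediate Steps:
d(Y) = 5 + Y
T = -37 (T = -1 - 36 = -37)
g = -14
o(S) = -32 + S (o(S) = -37 + (5 + S) = -32 + S)
1/(52768 + o(g)) = 1/(52768 + (-32 - 14)) = 1/(52768 - 46) = 1/52722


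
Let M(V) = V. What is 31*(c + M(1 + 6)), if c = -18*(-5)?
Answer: 3007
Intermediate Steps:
c = 90
31*(c + M(1 + 6)) = 31*(90 + (1 + 6)) = 31*(90 + 7) = 31*97 = 3007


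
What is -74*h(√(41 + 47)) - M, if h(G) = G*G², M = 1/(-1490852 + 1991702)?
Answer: -1/500850 - 13024*√22 ≈ -61088.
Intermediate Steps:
M = 1/500850 ≈ 1.9966e-6
h(G) = G³
-74*h(√(41 + 47)) - M = -74*(41 + 47)^(3/2) - 1*1/500850 = -74*176*√22 - 1/500850 = -13024*√22 - 1/500850 = -1/500850 - 13024*√22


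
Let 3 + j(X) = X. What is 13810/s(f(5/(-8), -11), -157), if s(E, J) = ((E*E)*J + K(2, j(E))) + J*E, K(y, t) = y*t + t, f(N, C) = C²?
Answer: -1381/231728 ≈ -0.0059596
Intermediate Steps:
j(X) = -3 + X
K(y, t) = t + t*y (K(y, t) = t*y + t = t + t*y)
s(E, J) = -9 + 3*E + E*J + J*E² (s(E, J) = ((E*E)*J + (-3 + E)*(1 + 2)) + J*E = (E²*J + (-3 + E)*3) + E*J = (J*E² + (-9 + 3*E)) + E*J = (-9 + 3*E + J*E²) + E*J = -9 + 3*E + E*J + J*E²)
13810/s(f(5/(-8), -11), -157) = 13810/(-9 + 3*(-11)² + (-11)²*(-157) - 157*((-11)²)²) = 13810/(-9 + 3*121 + 121*(-157) - 157*121²) = 13810/(-9 + 363 - 18997 - 157*14641) = 13810/(-9 + 363 - 18997 - 2298637) = 13810/(-2317280) = 13810*(-1/2317280) = -1381/231728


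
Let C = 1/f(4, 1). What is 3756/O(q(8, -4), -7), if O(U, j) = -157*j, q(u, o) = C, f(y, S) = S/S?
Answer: 3756/1099 ≈ 3.4177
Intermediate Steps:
f(y, S) = 1
C = 1 (C = 1/1 = 1)
q(u, o) = 1
3756/O(q(8, -4), -7) = 3756/((-157*(-7))) = 3756/1099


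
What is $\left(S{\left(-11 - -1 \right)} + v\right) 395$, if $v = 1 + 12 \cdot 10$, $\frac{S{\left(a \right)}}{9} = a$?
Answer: $12245$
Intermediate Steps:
$S{\left(a \right)} = 9 a$
$v = 121$ ($v = 1 + 120 = 121$)
$\left(S{\left(-11 - -1 \right)} + v\right) 395 = \left(9 \left(-11 - -1\right) + 121\right) 395 = \left(9 \left(-11 + 1\right) + 121\right) 395 = \left(9 \left(-10\right) + 121\right) 395 = \left(-90 + 121\right) 395 = 31 \cdot 395 = 12245$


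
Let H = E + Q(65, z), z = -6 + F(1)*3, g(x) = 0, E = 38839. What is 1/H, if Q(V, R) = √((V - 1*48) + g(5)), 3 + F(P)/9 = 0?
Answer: 38839/1508467904 - √17/1508467904 ≈ 2.5745e-5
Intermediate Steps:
F(P) = -27 (F(P) = -27 + 9*0 = -27 + 0 = -27)
z = -87 (z = -6 - 27*3 = -6 - 81 = -87)
Q(V, R) = √(-48 + V) (Q(V, R) = √((V - 1*48) + 0) = √((V - 48) + 0) = √((-48 + V) + 0) = √(-48 + V))
H = 38839 + √17 (H = 38839 + √(-48 + 65) = 38839 + √17 ≈ 38843.)
1/H = 1/(38839 + √17)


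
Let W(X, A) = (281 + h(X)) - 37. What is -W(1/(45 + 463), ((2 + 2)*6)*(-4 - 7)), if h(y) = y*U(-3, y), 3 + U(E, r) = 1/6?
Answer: -743695/3048 ≈ -243.99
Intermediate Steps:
U(E, r) = -17/6 (U(E, r) = -3 + 1/6 = -17/6)
h(y) = -17*y/6 (h(y) = y*(-17/6) = -17*y/6)
W(X, A) = 244 - 17*X/6 (W(X, A) = (281 - 17*X/6) - 37 = 244 - 17*X/6)
-W(1/(45 + 463), ((2 + 2)*6)*(-4 - 7)) = -(244 - 17/(6*(45 + 463))) = -(244 - 17/6/508) = -(244 - 17/6*1/508) = -(244 - 17/3048) = -1*743695/3048 = -743695/3048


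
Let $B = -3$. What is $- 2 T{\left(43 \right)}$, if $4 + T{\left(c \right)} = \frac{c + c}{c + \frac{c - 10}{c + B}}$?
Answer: $\frac{7144}{1753} \approx 4.0753$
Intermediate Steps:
$T{\left(c \right)} = -4 + \frac{2 c}{c + \frac{-10 + c}{-3 + c}}$ ($T{\left(c \right)} = -4 + \frac{c + c}{c + \frac{c - 10}{c - 3}} = -4 + \frac{2 c}{c + \frac{-10 + c}{-3 + c}}$)
$- 2 T{\left(43 \right)} = - 2 \frac{2 \left(20 + 43 - 43^{2}\right)}{-10 + 43^{2} - 86} = - 2 \frac{2 \left(20 + 43 - 1849\right)}{-10 + 1849 - 86} = - 2 \frac{2 \left(20 + 43 - 1849\right)}{1753} = - 2 \cdot 2 \cdot \frac{1}{1753} \left(-1786\right) = \left(-2\right) \left(- \frac{3572}{1753}\right) = \frac{7144}{1753}$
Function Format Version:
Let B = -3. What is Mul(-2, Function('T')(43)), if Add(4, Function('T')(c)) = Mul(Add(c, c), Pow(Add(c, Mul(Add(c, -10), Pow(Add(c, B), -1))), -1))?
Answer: Rational(7144, 1753) ≈ 4.0753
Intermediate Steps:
Function('T')(c) = Add(-4, Mul(2, c, Pow(Add(c, Mul(Pow(Add(-3, c), -1), Add(-10, c))), -1))) (Function('T')(c) = Add(-4, Mul(Add(c, c), Pow(Add(c, Mul(Add(c, -10), Pow(Add(c, -3), -1))), -1))) = Add(-4, Mul(Mul(2, c), Pow(Add(c, Mul(Add(-10, c), Pow(Add(-3, c), -1))), -1))) = Add(-4, Mul(Mul(2, c), Pow(Add(c, Mul(Pow(Add(-3, c), -1), Add(-10, c))), -1))) = Add(-4, Mul(2, c, Pow(Add(c, Mul(Pow(Add(-3, c), -1), Add(-10, c))), -1))))
Mul(-2, Function('T')(43)) = Mul(-2, Mul(2, Pow(Add(-10, Pow(43, 2), Mul(-2, 43)), -1), Add(20, 43, Mul(-1, Pow(43, 2))))) = Mul(-2, Mul(2, Pow(Add(-10, 1849, -86), -1), Add(20, 43, Mul(-1, 1849)))) = Mul(-2, Mul(2, Pow(1753, -1), Add(20, 43, -1849))) = Mul(-2, Mul(2, Rational(1, 1753), -1786)) = Mul(-2, Rational(-3572, 1753)) = Rational(7144, 1753)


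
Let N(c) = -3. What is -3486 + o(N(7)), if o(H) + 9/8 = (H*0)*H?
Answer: -27897/8 ≈ -3487.1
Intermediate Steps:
o(H) = -9/8 (o(H) = -9/8 + (H*0)*H = -9/8 + 0*H = -9/8 + 0 = -9/8)
-3486 + o(N(7)) = -3486 - 9/8 = -27897/8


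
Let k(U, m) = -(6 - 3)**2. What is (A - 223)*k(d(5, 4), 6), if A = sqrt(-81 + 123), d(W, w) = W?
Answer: 2007 - 9*sqrt(42) ≈ 1948.7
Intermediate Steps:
A = sqrt(42) ≈ 6.4807
k(U, m) = -9 (k(U, m) = -1*3**2 = -1*9 = -9)
(A - 223)*k(d(5, 4), 6) = (sqrt(42) - 223)*(-9) = (-223 + sqrt(42))*(-9) = 2007 - 9*sqrt(42)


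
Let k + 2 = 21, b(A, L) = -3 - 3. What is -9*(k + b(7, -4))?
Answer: -117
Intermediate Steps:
b(A, L) = -6
k = 19 (k = -2 + 21 = 19)
-9*(k + b(7, -4)) = -9*(19 - 6) = -9*13 = -117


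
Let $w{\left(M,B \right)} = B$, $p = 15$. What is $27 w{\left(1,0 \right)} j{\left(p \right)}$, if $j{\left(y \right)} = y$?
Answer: $0$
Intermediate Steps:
$27 w{\left(1,0 \right)} j{\left(p \right)} = 27 \cdot 0 \cdot 15 = 0 \cdot 15 = 0$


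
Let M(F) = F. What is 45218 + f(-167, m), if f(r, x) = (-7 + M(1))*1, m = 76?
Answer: 45212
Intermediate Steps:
f(r, x) = -6 (f(r, x) = (-7 + 1)*1 = -6*1 = -6)
45218 + f(-167, m) = 45218 - 6 = 45212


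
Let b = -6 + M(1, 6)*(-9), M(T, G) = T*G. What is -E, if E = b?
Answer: 60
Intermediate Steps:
M(T, G) = G*T
b = -60 (b = -6 + (6*1)*(-9) = -6 + 6*(-9) = -6 - 54 = -60)
E = -60
-E = -1*(-60) = 60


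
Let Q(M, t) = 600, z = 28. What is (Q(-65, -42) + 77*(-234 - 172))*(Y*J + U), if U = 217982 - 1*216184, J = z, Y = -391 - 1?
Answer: 281415836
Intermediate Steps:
Y = -392
J = 28
U = 1798 (U = 217982 - 216184 = 1798)
(Q(-65, -42) + 77*(-234 - 172))*(Y*J + U) = (600 + 77*(-234 - 172))*(-392*28 + 1798) = (600 + 77*(-406))*(-10976 + 1798) = (600 - 31262)*(-9178) = -30662*(-9178) = 281415836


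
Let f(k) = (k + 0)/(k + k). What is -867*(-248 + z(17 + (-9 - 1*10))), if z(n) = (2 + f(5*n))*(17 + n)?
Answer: 365007/2 ≈ 1.8250e+5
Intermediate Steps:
f(k) = ½ (f(k) = k/((2*k)) = k*(1/(2*k)) = ½)
z(n) = 85/2 + 5*n/2 (z(n) = (2 + ½)*(17 + n) = 5*(17 + n)/2 = 85/2 + 5*n/2)
-867*(-248 + z(17 + (-9 - 1*10))) = -867*(-248 + (85/2 + 5*(17 + (-9 - 1*10))/2)) = -867*(-248 + (85/2 + 5*(17 + (-9 - 10))/2)) = -867*(-248 + (85/2 + 5*(17 - 19)/2)) = -867*(-248 + (85/2 + (5/2)*(-2))) = -867*(-248 + (85/2 - 5)) = -867*(-248 + 75/2) = -867*(-421/2) = 365007/2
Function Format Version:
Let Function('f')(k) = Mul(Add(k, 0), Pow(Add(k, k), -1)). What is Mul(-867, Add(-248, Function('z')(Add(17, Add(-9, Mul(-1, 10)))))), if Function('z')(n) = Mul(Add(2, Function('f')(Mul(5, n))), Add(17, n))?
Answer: Rational(365007, 2) ≈ 1.8250e+5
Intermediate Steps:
Function('f')(k) = Rational(1, 2) (Function('f')(k) = Mul(k, Pow(Mul(2, k), -1)) = Mul(k, Mul(Rational(1, 2), Pow(k, -1))) = Rational(1, 2))
Function('z')(n) = Add(Rational(85, 2), Mul(Rational(5, 2), n)) (Function('z')(n) = Mul(Add(2, Rational(1, 2)), Add(17, n)) = Mul(Rational(5, 2), Add(17, n)) = Add(Rational(85, 2), Mul(Rational(5, 2), n)))
Mul(-867, Add(-248, Function('z')(Add(17, Add(-9, Mul(-1, 10)))))) = Mul(-867, Add(-248, Add(Rational(85, 2), Mul(Rational(5, 2), Add(17, Add(-9, Mul(-1, 10))))))) = Mul(-867, Add(-248, Add(Rational(85, 2), Mul(Rational(5, 2), Add(17, Add(-9, -10)))))) = Mul(-867, Add(-248, Add(Rational(85, 2), Mul(Rational(5, 2), Add(17, -19))))) = Mul(-867, Add(-248, Add(Rational(85, 2), Mul(Rational(5, 2), -2)))) = Mul(-867, Add(-248, Add(Rational(85, 2), -5))) = Mul(-867, Add(-248, Rational(75, 2))) = Mul(-867, Rational(-421, 2)) = Rational(365007, 2)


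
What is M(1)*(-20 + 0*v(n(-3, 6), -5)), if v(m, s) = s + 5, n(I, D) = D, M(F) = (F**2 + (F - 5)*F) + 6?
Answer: -60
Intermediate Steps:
M(F) = 6 + F**2 + F*(-5 + F) (M(F) = (F**2 + (-5 + F)*F) + 6 = (F**2 + F*(-5 + F)) + 6 = 6 + F**2 + F*(-5 + F))
v(m, s) = 5 + s
M(1)*(-20 + 0*v(n(-3, 6), -5)) = (6 - 5*1 + 2*1**2)*(-20 + 0*(5 - 5)) = (6 - 5 + 2*1)*(-20 + 0*0) = (6 - 5 + 2)*(-20 + 0) = 3*(-20) = -60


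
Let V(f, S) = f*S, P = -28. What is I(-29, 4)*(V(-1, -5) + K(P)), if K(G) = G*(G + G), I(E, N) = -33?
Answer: -51909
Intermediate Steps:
V(f, S) = S*f
K(G) = 2*G**2 (K(G) = G*(2*G) = 2*G**2)
I(-29, 4)*(V(-1, -5) + K(P)) = -33*(-5*(-1) + 2*(-28)**2) = -33*(5 + 2*784) = -33*(5 + 1568) = -33*1573 = -51909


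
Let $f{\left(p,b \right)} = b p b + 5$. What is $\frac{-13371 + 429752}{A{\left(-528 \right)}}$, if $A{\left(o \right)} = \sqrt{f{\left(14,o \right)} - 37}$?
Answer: $\frac{416381 \sqrt{243934}}{975736} \approx 210.76$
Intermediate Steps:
$f{\left(p,b \right)} = 5 + p b^{2}$ ($f{\left(p,b \right)} = p b^{2} + 5 = 5 + p b^{2}$)
$A{\left(o \right)} = \sqrt{-32 + 14 o^{2}}$ ($A{\left(o \right)} = \sqrt{\left(5 + 14 o^{2}\right) - 37} = \sqrt{-32 + 14 o^{2}}$)
$\frac{-13371 + 429752}{A{\left(-528 \right)}} = \frac{-13371 + 429752}{\sqrt{-32 + 14 \left(-528\right)^{2}}} = \frac{416381}{\sqrt{-32 + 14 \cdot 278784}} = \frac{416381}{\sqrt{-32 + 3902976}} = \frac{416381}{\sqrt{3902944}} = \frac{416381}{4 \sqrt{243934}} = 416381 \frac{\sqrt{243934}}{975736} = \frac{416381 \sqrt{243934}}{975736}$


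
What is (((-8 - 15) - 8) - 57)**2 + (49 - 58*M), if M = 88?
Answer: 2689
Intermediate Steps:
(((-8 - 15) - 8) - 57)**2 + (49 - 58*M) = (((-8 - 15) - 8) - 57)**2 + (49 - 58*88) = ((-23 - 8) - 57)**2 + (49 - 5104) = (-31 - 57)**2 - 5055 = (-88)**2 - 5055 = 7744 - 5055 = 2689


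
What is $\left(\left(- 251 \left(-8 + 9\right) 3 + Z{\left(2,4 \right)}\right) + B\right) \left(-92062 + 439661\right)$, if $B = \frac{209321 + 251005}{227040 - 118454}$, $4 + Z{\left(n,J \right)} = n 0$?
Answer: $- \frac{14206245299162}{54293} \approx -2.6166 \cdot 10^{8}$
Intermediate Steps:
$Z{\left(n,J \right)} = -4$ ($Z{\left(n,J \right)} = -4 + n 0 = -4 + 0 = -4$)
$B = \frac{230163}{54293}$ ($B = \frac{460326}{108586} = 460326 \cdot \frac{1}{108586} = \frac{230163}{54293} \approx 4.2393$)
$\left(\left(- 251 \left(-8 + 9\right) 3 + Z{\left(2,4 \right)}\right) + B\right) \left(-92062 + 439661\right) = \left(\left(- 251 \left(-8 + 9\right) 3 - 4\right) + \frac{230163}{54293}\right) \left(-92062 + 439661\right) = \left(\left(- 251 \cdot 1 \cdot 3 - 4\right) + \frac{230163}{54293}\right) 347599 = \left(\left(\left(-251\right) 3 - 4\right) + \frac{230163}{54293}\right) 347599 = \left(\left(-753 - 4\right) + \frac{230163}{54293}\right) 347599 = \left(-757 + \frac{230163}{54293}\right) 347599 = \left(- \frac{40869638}{54293}\right) 347599 = - \frac{14206245299162}{54293}$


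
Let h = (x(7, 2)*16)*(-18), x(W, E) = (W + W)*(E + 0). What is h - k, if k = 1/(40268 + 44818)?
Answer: -686133505/85086 ≈ -8064.0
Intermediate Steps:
x(W, E) = 2*E*W (x(W, E) = (2*W)*E = 2*E*W)
k = 1/85086 ≈ 1.1753e-5
h = -8064 (h = ((2*2*7)*16)*(-18) = (28*16)*(-18) = 448*(-18) = -8064)
h - k = -8064 - 1*1/85086 = -8064 - 1/85086 = -686133505/85086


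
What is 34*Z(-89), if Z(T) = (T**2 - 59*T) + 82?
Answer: 450636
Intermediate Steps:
Z(T) = 82 + T**2 - 59*T
34*Z(-89) = 34*(82 + (-89)**2 - 59*(-89)) = 34*(82 + 7921 + 5251) = 34*13254 = 450636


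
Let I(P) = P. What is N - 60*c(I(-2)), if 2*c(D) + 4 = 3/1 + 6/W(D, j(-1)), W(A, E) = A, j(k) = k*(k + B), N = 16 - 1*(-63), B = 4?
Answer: 199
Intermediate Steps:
N = 79 (N = 16 + 63 = 79)
j(k) = k*(4 + k) (j(k) = k*(k + 4) = k*(4 + k))
c(D) = -½ + 3/D (c(D) = -2 + (3/1 + 6/D)/2 = -2 + (3*1 + 6/D)/2 = -2 + (3 + 6/D)/2 = -2 + (3/2 + 3/D) = -½ + 3/D)
N - 60*c(I(-2)) = 79 - 30*(6 - 1*(-2))/(-2) = 79 - 30*(-1)*(6 + 2)/2 = 79 - 30*(-1)*8/2 = 79 - 60*(-2) = 79 + 120 = 199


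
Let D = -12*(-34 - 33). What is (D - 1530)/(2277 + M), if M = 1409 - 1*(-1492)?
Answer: -121/863 ≈ -0.14021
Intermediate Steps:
D = 804 (D = -12*(-67) = 804)
M = 2901 (M = 1409 + 1492 = 2901)
(D - 1530)/(2277 + M) = (804 - 1530)/(2277 + 2901) = -726/5178 = -726*1/5178 = -121/863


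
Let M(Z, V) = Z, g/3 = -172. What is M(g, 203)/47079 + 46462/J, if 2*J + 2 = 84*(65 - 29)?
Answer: 728868274/23712123 ≈ 30.738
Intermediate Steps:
g = -516 (g = 3*(-172) = -516)
J = 1511 (J = -1 + (84*(65 - 29))/2 = -1 + (84*36)/2 = -1 + (1/2)*3024 = -1 + 1512 = 1511)
M(g, 203)/47079 + 46462/J = -516/47079 + 46462/1511 = -516*1/47079 + 46462*(1/1511) = -172/15693 + 46462/1511 = 728868274/23712123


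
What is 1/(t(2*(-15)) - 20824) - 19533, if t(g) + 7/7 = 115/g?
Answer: -2441097615/124973 ≈ -19533.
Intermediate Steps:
t(g) = -1 + 115/g
1/(t(2*(-15)) - 20824) - 19533 = 1/((115 - 2*(-15))/((2*(-15))) - 20824) - 19533 = 1/((115 - 1*(-30))/(-30) - 20824) - 19533 = 1/(-(115 + 30)/30 - 20824) - 19533 = 1/(-1/30*145 - 20824) - 19533 = 1/(-29/6 - 20824) - 19533 = 1/(-124973/6) - 19533 = -6/124973 - 19533 = -2441097615/124973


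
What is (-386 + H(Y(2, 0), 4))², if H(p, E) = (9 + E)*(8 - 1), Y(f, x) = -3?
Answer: 87025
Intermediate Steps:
H(p, E) = 63 + 7*E (H(p, E) = (9 + E)*7 = 63 + 7*E)
(-386 + H(Y(2, 0), 4))² = (-386 + (63 + 7*4))² = (-386 + (63 + 28))² = (-386 + 91)² = (-295)² = 87025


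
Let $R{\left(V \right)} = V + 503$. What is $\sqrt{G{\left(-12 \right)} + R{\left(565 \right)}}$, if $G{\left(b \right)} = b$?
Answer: $4 \sqrt{66} \approx 32.496$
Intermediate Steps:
$R{\left(V \right)} = 503 + V$
$\sqrt{G{\left(-12 \right)} + R{\left(565 \right)}} = \sqrt{-12 + \left(503 + 565\right)} = \sqrt{-12 + 1068} = \sqrt{1056} = 4 \sqrt{66}$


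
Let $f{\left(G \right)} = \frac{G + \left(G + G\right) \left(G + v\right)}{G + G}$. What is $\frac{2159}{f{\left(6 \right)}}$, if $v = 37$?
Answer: $\frac{4318}{87} \approx 49.632$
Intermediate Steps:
$f{\left(G \right)} = \frac{G + 2 G \left(37 + G\right)}{2 G}$ ($f{\left(G \right)} = \frac{G + \left(G + G\right) \left(G + 37\right)}{G + G} = \frac{G + 2 G \left(37 + G\right)}{2 G}$)
$\frac{2159}{f{\left(6 \right)}} = \frac{2159}{\frac{75}{2} + 6} = \frac{2159}{\frac{87}{2}} = 2159 \cdot \frac{2}{87} = \frac{4318}{87}$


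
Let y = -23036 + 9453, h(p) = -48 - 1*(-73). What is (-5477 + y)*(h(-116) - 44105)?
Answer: 840164800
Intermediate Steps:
h(p) = 25 (h(p) = -48 + 73 = 25)
y = -13583
(-5477 + y)*(h(-116) - 44105) = (-5477 - 13583)*(25 - 44105) = -19060*(-44080) = 840164800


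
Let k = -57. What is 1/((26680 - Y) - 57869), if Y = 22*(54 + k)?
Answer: -1/31123 ≈ -3.2131e-5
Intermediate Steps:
Y = -66 (Y = 22*(54 - 57) = 22*(-3) = -66)
1/((26680 - Y) - 57869) = 1/((26680 - 1*(-66)) - 57869) = 1/((26680 + 66) - 57869) = 1/(26746 - 57869) = 1/(-31123) = -1/31123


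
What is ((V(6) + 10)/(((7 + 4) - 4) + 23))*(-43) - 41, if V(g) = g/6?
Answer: -1703/30 ≈ -56.767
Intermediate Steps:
V(g) = g/6 (V(g) = g*(1/6) = g/6)
((V(6) + 10)/(((7 + 4) - 4) + 23))*(-43) - 41 = (((1/6)*6 + 10)/(((7 + 4) - 4) + 23))*(-43) - 41 = ((1 + 10)/((11 - 4) + 23))*(-43) - 41 = (11/(7 + 23))*(-43) - 41 = (11/30)*(-43) - 41 = -473/30 - 41 = -1703/30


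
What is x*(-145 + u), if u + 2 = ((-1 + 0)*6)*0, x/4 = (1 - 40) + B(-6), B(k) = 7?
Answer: 18816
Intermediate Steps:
x = -128 (x = 4*((1 - 40) + 7) = 4*(-39 + 7) = 4*(-32) = -128)
u = -2 (u = -2 + ((-1 + 0)*6)*0 = -2 - 1*6*0 = -2 - 6*0 = -2 + 0 = -2)
x*(-145 + u) = -128*(-145 - 2) = -128*(-147) = 18816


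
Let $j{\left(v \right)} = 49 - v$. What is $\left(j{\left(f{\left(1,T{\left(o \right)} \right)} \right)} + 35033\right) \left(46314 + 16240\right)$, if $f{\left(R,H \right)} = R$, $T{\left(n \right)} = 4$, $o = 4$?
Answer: $2194456874$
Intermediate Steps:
$\left(j{\left(f{\left(1,T{\left(o \right)} \right)} \right)} + 35033\right) \left(46314 + 16240\right) = \left(\left(49 - 1\right) + 35033\right) \left(46314 + 16240\right) = \left(\left(49 - 1\right) + 35033\right) 62554 = \left(48 + 35033\right) 62554 = 35081 \cdot 62554 = 2194456874$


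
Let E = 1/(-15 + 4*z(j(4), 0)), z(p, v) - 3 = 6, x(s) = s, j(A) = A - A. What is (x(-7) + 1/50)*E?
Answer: -349/1050 ≈ -0.33238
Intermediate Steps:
j(A) = 0
z(p, v) = 9 (z(p, v) = 3 + 6 = 9)
E = 1/21 (E = 1/(-15 + 4*9) = 1/(-15 + 36) = 1/21 ≈ 0.047619)
(x(-7) + 1/50)*E = (-7 + 1/50)*(1/21) = -349/50*1/21 = -349/1050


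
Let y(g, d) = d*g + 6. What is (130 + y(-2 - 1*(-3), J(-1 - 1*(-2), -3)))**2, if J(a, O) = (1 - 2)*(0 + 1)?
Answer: 18225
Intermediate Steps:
J(a, O) = -1 (J(a, O) = -1*1 = -1)
y(g, d) = 6 + d*g
(130 + y(-2 - 1*(-3), J(-1 - 1*(-2), -3)))**2 = (130 + (6 - (-2 - 1*(-3))))**2 = (130 + (6 - (-2 + 3)))**2 = (130 + (6 - 1*1))**2 = (130 + (6 - 1))**2 = (130 + 5)**2 = 135**2 = 18225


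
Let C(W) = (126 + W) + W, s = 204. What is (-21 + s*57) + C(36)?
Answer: 11805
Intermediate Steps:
C(W) = 126 + 2*W
(-21 + s*57) + C(36) = (-21 + 204*57) + (126 + 2*36) = (-21 + 11628) + (126 + 72) = 11607 + 198 = 11805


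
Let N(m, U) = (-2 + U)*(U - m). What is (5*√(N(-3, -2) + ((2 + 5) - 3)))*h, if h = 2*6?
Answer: 0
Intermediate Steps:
h = 12
(5*√(N(-3, -2) + ((2 + 5) - 3)))*h = (5*√(((-2)² - 2*(-2) + 2*(-3) - 1*(-2)*(-3)) + ((2 + 5) - 3)))*12 = (5*√((4 + 4 - 6 - 6) + (7 - 3)))*12 = (5*√(-4 + 4))*12 = (5*√0)*12 = (5*0)*12 = 0*12 = 0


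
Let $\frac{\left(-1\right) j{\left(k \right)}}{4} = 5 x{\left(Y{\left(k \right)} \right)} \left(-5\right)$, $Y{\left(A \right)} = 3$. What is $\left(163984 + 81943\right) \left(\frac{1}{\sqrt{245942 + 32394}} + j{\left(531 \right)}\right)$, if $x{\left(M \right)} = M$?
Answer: $73778100 + \frac{245927 \sqrt{4349}}{34792} \approx 7.3779 \cdot 10^{7}$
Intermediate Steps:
$j{\left(k \right)} = 300$ ($j{\left(k \right)} = - 4 \cdot 5 \cdot 3 \left(-5\right) = - 4 \cdot 15 \left(-5\right) = \left(-4\right) \left(-75\right) = 300$)
$\left(163984 + 81943\right) \left(\frac{1}{\sqrt{245942 + 32394}} + j{\left(531 \right)}\right) = \left(163984 + 81943\right) \left(\frac{1}{\sqrt{245942 + 32394}} + 300\right) = 245927 \left(\frac{1}{\sqrt{278336}} + 300\right) = 245927 \left(\frac{1}{8 \sqrt{4349}} + 300\right) = 245927 \left(\frac{\sqrt{4349}}{34792} + 300\right) = 245927 \left(300 + \frac{\sqrt{4349}}{34792}\right) = 73778100 + \frac{245927 \sqrt{4349}}{34792}$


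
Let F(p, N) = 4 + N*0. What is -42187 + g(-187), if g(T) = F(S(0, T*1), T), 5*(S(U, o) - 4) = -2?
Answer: -42183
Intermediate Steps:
S(U, o) = 18/5 (S(U, o) = 4 + (⅕)*(-2) = 4 - ⅖ = 18/5)
F(p, N) = 4 (F(p, N) = 4 + 0 = 4)
g(T) = 4
-42187 + g(-187) = -42187 + 4 = -42183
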